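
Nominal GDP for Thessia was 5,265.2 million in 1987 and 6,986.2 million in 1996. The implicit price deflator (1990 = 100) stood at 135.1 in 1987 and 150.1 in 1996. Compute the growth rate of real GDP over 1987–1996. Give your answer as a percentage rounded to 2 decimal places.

Real GDP 1987 = 5265.2 / 1.351 = 3897.26.
Real GDP 1996 = 6986.2 / 1.501 = 4654.36.
Real growth = 4654.36 / 3897.26 − 1 = 0.1943.

19.43%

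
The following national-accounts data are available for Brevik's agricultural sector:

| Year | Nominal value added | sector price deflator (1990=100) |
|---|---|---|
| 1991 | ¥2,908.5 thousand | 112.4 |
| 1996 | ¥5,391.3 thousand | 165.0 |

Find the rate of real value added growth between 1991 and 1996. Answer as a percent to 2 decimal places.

26.27%

Real value added 1991 = 2908.5 / 1.124 = 2587.63.
Real value added 1996 = 5391.3 / 1.650 = 3267.45.
Real growth = 3267.45 / 2587.63 − 1 = 0.2627.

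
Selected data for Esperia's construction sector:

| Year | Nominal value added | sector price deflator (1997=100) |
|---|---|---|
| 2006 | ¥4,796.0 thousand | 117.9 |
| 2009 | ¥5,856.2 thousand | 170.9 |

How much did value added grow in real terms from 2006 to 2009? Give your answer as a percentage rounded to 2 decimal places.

-15.76%

Deflate each year: 2006 → 4796.0/1.179 = 4067.85; 2009 → 5856.2/1.709 = 3426.68.
So real value added changed by 3426.68/4067.85 − 1 = -0.1576, i.e. -15.76%.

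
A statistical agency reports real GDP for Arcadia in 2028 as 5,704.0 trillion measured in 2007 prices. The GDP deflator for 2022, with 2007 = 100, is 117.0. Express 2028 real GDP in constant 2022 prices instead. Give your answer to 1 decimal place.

Real GDP in 2022 prices = Real GDP in 2007 prices × (P_2022/P_2007) = 5704.0 × 1.170 = 6673.68.

6,673.7 trillion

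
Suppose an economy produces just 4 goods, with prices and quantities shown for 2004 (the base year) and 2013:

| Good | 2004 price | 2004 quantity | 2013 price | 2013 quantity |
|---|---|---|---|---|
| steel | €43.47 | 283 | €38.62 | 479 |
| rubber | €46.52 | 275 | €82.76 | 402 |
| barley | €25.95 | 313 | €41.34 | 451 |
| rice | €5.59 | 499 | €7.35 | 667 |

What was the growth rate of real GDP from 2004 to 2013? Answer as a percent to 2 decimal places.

52.62%

Real GDP 2004 = Nominal GDP 2004 = 43.47·283 + 46.52·275 + 25.95·313 + 5.59·499 = 36006.77.
Real GDP 2013 (at 2004 prices) = 43.47·479 + 46.52·402 + 25.95·451 + 5.59·667 = 54955.15.
Real growth = 54955.15/36006.77 − 1 = 0.5262.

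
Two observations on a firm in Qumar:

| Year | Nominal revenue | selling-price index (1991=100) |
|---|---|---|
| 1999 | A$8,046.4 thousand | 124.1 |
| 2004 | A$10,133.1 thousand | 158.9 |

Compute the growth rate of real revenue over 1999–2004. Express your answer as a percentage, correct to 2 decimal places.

-1.65%

Deflate each year: 1999 → 8046.4/1.241 = 6483.80; 2004 → 10133.1/1.589 = 6377.03.
So real revenue changed by 6377.03/6483.80 − 1 = -0.0165, i.e. -1.65%.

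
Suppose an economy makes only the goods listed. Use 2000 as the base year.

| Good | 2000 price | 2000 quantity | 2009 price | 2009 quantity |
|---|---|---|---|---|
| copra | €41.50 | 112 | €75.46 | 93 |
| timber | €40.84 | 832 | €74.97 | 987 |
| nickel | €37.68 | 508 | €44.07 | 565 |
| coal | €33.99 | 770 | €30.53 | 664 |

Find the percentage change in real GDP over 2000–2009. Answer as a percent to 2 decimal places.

Real GDP 2000 = Nominal GDP 2000 = 41.50·112 + 40.84·832 + 37.68·508 + 33.99·770 = 83940.62.
Real GDP 2009 (at 2000 prices) = 41.50·93 + 40.84·987 + 37.68·565 + 33.99·664 = 88027.14.
Real growth = 88027.14/83940.62 − 1 = 0.0487.

4.87%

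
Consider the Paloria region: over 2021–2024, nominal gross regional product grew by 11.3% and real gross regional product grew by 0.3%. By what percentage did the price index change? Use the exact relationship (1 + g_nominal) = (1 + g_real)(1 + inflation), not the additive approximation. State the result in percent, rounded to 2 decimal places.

10.97%

(1 + g_nom) = (1 + g_real)(1 + π), so π = 1.1130 / 1.0030 − 1 = 0.10967.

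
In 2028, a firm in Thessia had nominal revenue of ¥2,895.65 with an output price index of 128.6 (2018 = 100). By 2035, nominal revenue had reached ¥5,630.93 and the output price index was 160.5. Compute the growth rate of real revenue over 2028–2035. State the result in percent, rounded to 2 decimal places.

55.81%

Deflate each year: 2028 → 2895.65/1.286 = 2251.67; 2035 → 5630.93/1.605 = 3508.37.
So real revenue changed by 3508.37/2251.67 − 1 = 0.5581, i.e. 55.81%.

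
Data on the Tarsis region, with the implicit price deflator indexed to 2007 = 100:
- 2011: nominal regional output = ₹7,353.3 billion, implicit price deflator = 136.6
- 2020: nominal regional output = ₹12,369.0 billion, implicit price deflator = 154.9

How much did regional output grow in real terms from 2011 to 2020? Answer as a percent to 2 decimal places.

48.34%

Deflate each year: 2011 → 7353.3/1.366 = 5383.09; 2020 → 12369.0/1.549 = 7985.15.
So real regional output changed by 7985.15/5383.09 − 1 = 0.4834, i.e. 48.34%.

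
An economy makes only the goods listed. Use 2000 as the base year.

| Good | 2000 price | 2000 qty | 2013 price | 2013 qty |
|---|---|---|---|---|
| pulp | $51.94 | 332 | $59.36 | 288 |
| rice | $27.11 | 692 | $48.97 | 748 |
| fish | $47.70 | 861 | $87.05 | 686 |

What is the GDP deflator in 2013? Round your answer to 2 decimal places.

Nominal GDP 2013 = 59.36·288 + 48.97·748 + 87.05·686 = 113441.54.
Real GDP 2013 (at 2000 prices) = 51.94·288 + 27.11·748 + 47.70·686 = 67959.20.
Deflator = Nominal/Real × 100 = 113441.54/67959.20 × 100 = 166.926.

166.93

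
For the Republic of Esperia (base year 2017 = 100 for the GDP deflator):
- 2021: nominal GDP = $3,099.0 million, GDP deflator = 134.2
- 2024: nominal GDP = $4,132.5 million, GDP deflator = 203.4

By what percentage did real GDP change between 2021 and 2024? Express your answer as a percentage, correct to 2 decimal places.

-12.02%

Real GDP 2021 = 3099.0 / 1.342 = 2309.24.
Real GDP 2024 = 4132.5 / 2.034 = 2031.71.
Real growth = 2031.71 / 2309.24 − 1 = -0.1202.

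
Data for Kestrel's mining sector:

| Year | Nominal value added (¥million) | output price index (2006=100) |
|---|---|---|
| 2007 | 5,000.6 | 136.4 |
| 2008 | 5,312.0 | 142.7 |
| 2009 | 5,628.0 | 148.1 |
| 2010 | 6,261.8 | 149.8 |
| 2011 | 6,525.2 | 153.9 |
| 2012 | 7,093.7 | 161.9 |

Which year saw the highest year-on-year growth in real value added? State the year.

2008: real = 5312.0/1.427 = 3722.49; growth vs 2007 (3666.13) = 1.54%.
2009: real = 5628.0/1.481 = 3800.14; growth vs 2008 (3722.49) = 2.09%.
2010: real = 6261.8/1.498 = 4180.11; growth vs 2009 (3800.14) = 10.00%.
2011: real = 6525.2/1.539 = 4239.90; growth vs 2010 (4180.11) = 1.43%.
2012: real = 7093.7/1.619 = 4381.53; growth vs 2011 (4239.90) = 3.34%.

2010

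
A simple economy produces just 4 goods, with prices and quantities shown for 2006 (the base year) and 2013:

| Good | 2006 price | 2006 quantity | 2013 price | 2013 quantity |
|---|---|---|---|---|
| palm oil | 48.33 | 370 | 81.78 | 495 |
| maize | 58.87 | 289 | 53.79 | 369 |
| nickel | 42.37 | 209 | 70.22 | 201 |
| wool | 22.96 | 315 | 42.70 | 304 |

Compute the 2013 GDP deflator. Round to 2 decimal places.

Nominal GDP 2013 = 81.78·495 + 53.79·369 + 70.22·201 + 42.70·304 = 87424.63.
Real GDP 2013 (at 2006 prices) = 48.33·495 + 58.87·369 + 42.37·201 + 22.96·304 = 61142.59.
Deflator = Nominal/Real × 100 = 87424.63/61142.59 × 100 = 142.985.

142.98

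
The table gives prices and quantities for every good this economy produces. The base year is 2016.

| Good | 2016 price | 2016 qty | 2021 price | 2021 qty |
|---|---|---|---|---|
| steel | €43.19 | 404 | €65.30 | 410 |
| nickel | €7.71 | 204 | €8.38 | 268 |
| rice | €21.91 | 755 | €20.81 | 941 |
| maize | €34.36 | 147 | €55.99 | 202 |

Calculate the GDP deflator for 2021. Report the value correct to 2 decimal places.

126.58

Nominal GDP 2021 = 65.30·410 + 8.38·268 + 20.81·941 + 55.99·202 = 59911.03.
Real GDP 2021 (at 2016 prices) = 43.19·410 + 7.71·268 + 21.91·941 + 34.36·202 = 47332.21.
Deflator = Nominal/Real × 100 = 59911.03/47332.21 × 100 = 126.576.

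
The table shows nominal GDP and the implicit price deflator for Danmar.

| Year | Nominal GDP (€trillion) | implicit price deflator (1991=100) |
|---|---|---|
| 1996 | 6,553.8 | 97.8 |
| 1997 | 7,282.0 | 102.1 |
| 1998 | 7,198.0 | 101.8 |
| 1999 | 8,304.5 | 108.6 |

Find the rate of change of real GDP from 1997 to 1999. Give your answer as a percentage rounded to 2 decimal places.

Real GDP 1997 = 7282.0/1.021 = 7132.22.
Real GDP 1999 = 8304.5/1.086 = 7646.87.
Change = 7646.87/7132.22 − 1 = 0.0722.

7.22%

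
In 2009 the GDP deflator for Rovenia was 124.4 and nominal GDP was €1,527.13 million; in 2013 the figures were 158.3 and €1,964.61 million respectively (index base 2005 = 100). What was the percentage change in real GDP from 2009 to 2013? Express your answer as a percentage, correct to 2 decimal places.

Real GDP 2009 = 1527.13 / 1.244 = 1227.60.
Real GDP 2013 = 1964.61 / 1.583 = 1241.07.
Real growth = 1241.07 / 1227.60 − 1 = 0.0110.

1.10%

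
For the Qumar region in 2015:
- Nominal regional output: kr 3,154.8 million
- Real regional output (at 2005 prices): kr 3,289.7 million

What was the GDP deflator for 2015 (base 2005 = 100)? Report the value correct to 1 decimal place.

95.9

GDP deflator = (Nominal / Real) × 100 = 3154.8 / 3289.7 × 100 = 95.90.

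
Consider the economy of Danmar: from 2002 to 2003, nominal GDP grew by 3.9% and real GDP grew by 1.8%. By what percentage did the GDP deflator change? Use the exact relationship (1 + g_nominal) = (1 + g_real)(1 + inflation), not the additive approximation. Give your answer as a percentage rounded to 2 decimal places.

(1 + g_nom) = (1 + g_real)(1 + π), so π = 1.0390 / 1.0180 − 1 = 0.02063.

2.06%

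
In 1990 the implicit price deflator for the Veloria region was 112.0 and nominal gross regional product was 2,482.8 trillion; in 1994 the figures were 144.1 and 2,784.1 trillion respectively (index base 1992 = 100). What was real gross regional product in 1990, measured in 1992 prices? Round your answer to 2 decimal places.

2,216.79 trillion

Real gross regional product = Nominal / (implicit price deflator/100) = 2482.8 / 1.120 = 2216.79.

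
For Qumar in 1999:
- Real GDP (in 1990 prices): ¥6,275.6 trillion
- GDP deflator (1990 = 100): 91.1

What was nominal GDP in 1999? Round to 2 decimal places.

Nominal GDP = Real × (GDP deflator/100) = 6275.6 × 0.911 = 5717.07.

¥5,717.07 trillion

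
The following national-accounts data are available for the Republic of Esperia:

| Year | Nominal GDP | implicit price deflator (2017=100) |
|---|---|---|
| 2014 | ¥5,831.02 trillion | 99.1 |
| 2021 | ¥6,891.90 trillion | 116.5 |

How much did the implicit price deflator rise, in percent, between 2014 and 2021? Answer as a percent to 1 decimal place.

17.6%

Price-level change = 116.5 / 99.1 − 1 = 0.1756.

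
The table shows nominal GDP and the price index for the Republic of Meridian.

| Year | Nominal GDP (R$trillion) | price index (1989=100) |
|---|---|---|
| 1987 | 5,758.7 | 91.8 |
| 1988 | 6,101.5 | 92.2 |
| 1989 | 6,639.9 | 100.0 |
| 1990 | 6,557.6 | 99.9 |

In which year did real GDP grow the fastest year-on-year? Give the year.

1988: real = 6101.5/0.922 = 6617.68; growth vs 1987 (6273.09) = 5.49%.
1989: real = 6639.9/1.000 = 6639.90; growth vs 1988 (6617.68) = 0.34%.
1990: real = 6557.6/0.999 = 6564.16; growth vs 1989 (6639.90) = -1.14%.

1988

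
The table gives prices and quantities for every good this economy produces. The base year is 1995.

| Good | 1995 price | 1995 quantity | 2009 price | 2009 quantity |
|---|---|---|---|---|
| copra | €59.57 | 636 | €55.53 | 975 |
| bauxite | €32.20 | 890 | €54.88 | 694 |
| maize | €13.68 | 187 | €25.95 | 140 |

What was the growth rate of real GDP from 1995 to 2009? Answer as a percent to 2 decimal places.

Real GDP 1995 = Nominal GDP 1995 = 59.57·636 + 32.20·890 + 13.68·187 = 69102.68.
Real GDP 2009 (at 1995 prices) = 59.57·975 + 32.20·694 + 13.68·140 = 82342.75.
Real growth = 82342.75/69102.68 − 1 = 0.1916.

19.16%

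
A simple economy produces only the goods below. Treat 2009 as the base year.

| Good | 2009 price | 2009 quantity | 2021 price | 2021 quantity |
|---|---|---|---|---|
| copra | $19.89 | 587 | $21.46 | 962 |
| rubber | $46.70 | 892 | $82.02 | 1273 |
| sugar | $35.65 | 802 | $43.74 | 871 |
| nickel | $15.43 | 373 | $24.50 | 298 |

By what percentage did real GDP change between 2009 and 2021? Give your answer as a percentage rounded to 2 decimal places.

30.29%

Real GDP 2009 = Nominal GDP 2009 = 19.89·587 + 46.70·892 + 35.65·802 + 15.43·373 = 87678.52.
Real GDP 2021 (at 2009 prices) = 19.89·962 + 46.70·1273 + 35.65·871 + 15.43·298 = 114232.57.
Real growth = 114232.57/87678.52 − 1 = 0.3029.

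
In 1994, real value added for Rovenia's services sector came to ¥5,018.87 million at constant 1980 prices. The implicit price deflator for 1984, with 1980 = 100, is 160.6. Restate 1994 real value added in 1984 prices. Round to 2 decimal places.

Real value added in 1984 prices = Real value added in 1980 prices × (P_1984/P_1980) = 5018.87 × 1.606 = 8060.31.

¥8,060.31 million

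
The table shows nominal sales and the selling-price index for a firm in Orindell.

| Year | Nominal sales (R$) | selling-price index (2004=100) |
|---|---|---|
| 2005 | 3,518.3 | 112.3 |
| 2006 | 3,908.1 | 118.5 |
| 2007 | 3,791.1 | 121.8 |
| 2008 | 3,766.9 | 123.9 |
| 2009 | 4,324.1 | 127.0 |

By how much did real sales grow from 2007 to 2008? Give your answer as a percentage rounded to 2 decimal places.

Real sales 2007 = 3791.1/1.218 = 3112.56.
Real sales 2008 = 3766.9/1.239 = 3040.27.
Change = 3040.27/3112.56 − 1 = -0.0232.

-2.32%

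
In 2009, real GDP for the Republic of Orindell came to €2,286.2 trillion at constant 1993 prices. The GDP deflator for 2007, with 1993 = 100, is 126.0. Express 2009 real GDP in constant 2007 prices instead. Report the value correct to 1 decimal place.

Real GDP in 2007 prices = Real GDP in 1993 prices × (P_2007/P_1993) = 2286.2 × 1.260 = 2880.61.

€2,880.6 trillion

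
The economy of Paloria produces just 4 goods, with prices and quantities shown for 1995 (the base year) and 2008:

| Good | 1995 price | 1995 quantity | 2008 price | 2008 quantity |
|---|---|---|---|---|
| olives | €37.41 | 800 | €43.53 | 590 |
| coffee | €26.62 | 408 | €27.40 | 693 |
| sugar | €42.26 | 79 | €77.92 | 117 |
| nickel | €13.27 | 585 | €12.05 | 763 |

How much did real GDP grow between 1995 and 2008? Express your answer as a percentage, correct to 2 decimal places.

7.13%

Real GDP 1995 = Nominal GDP 1995 = 37.41·800 + 26.62·408 + 42.26·79 + 13.27·585 = 51890.45.
Real GDP 2008 (at 1995 prices) = 37.41·590 + 26.62·693 + 42.26·117 + 13.27·763 = 55588.99.
Real growth = 55588.99/51890.45 − 1 = 0.0713.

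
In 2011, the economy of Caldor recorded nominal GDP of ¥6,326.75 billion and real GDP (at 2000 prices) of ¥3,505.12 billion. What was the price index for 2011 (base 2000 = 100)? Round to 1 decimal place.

price index = (Nominal / Real) × 100 = 6326.75 / 3505.12 × 100 = 180.50.

180.5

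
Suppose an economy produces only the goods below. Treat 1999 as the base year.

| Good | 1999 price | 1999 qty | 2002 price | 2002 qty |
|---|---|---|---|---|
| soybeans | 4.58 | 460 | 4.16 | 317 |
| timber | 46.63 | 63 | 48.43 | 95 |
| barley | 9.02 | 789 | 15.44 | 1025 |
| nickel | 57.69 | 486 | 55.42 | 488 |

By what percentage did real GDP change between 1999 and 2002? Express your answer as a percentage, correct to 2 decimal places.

7.67%

Real GDP 1999 = Nominal GDP 1999 = 4.58·460 + 46.63·63 + 9.02·789 + 57.69·486 = 40198.61.
Real GDP 2002 (at 1999 prices) = 4.58·317 + 46.63·95 + 9.02·1025 + 57.69·488 = 43279.93.
Real growth = 43279.93/40198.61 − 1 = 0.0767.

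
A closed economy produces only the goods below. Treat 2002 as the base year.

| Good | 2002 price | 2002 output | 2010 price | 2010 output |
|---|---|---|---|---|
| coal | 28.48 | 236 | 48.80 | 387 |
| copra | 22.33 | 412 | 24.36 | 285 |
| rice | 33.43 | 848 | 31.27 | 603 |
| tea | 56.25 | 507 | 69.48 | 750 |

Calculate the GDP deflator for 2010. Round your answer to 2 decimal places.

Nominal GDP 2010 = 48.80·387 + 24.36·285 + 31.27·603 + 69.48·750 = 96794.01.
Real GDP 2010 (at 2002 prices) = 28.48·387 + 22.33·285 + 33.43·603 + 56.25·750 = 79731.60.
Deflator = Nominal/Real × 100 = 96794.01/79731.60 × 100 = 121.400.

121.40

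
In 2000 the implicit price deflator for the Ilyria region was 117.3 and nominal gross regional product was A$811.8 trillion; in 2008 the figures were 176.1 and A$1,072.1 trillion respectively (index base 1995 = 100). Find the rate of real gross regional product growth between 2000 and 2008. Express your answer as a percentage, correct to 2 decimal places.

-12.03%

Real gross regional product 2000 = 811.8 / 1.173 = 692.07.
Real gross regional product 2008 = 1072.1 / 1.761 = 608.80.
Real growth = 608.80 / 692.07 − 1 = -0.1203.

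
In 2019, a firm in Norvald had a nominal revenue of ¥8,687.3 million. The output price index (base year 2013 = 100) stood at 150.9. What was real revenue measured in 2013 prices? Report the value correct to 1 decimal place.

¥5,757.0 million

Real revenue = Nominal / (output price index/100) = 8687.3 / 1.509 = 5756.99.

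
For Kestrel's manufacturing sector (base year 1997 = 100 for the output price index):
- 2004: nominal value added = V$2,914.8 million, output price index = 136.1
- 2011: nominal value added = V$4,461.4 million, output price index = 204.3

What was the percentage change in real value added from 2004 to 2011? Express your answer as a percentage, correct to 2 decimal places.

1.97%

Real value added 2004 = 2914.8 / 1.361 = 2141.66.
Real value added 2011 = 4461.4 / 2.043 = 2183.75.
Real growth = 2183.75 / 2141.66 − 1 = 0.0197.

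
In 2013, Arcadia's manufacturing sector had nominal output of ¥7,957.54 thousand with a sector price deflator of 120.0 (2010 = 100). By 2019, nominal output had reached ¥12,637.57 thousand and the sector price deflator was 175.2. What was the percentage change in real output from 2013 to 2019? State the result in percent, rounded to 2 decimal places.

8.78%

Real output 2013 = 7957.54 / 1.200 = 6631.28.
Real output 2019 = 12637.57 / 1.752 = 7213.22.
Real growth = 7213.22 / 6631.28 − 1 = 0.0878.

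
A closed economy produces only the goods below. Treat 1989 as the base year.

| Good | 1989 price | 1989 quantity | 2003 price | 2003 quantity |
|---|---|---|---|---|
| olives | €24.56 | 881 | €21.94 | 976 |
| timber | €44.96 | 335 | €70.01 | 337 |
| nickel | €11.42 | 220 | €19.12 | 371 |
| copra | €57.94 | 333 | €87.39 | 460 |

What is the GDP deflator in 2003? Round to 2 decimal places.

Nominal GDP 2003 = 21.94·976 + 70.01·337 + 19.12·371 + 87.39·460 = 92299.73.
Real GDP 2003 (at 1989 prices) = 24.56·976 + 44.96·337 + 11.42·371 + 57.94·460 = 70011.30.
Deflator = Nominal/Real × 100 = 92299.73/70011.30 × 100 = 131.835.

131.84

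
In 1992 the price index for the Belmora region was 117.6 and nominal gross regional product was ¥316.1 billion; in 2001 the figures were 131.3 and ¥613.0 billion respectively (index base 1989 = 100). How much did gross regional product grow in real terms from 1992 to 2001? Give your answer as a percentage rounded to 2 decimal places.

73.69%

Deflate each year: 1992 → 316.1/1.176 = 268.79; 2001 → 613.0/1.313 = 466.87.
So real gross regional product changed by 466.87/268.79 − 1 = 0.7369, i.e. 73.69%.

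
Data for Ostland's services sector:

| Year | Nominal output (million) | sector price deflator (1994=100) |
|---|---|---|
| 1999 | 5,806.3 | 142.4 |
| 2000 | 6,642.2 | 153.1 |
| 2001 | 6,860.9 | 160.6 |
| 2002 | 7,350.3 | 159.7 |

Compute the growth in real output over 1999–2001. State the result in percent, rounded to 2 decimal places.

Real output 1999 = 5806.3/1.424 = 4077.46.
Real output 2001 = 6860.9/1.606 = 4272.04.
Change = 4272.04/4077.46 − 1 = 0.0477.

4.77%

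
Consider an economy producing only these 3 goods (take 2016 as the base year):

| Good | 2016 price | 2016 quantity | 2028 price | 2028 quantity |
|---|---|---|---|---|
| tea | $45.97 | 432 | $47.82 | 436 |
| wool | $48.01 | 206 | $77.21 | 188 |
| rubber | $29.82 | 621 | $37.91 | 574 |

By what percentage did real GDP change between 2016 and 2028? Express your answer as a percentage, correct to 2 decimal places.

-4.31%

Real GDP 2016 = Nominal GDP 2016 = 45.97·432 + 48.01·206 + 29.82·621 = 48267.32.
Real GDP 2028 (at 2016 prices) = 45.97·436 + 48.01·188 + 29.82·574 = 46185.48.
Real growth = 46185.48/48267.32 − 1 = -0.0431.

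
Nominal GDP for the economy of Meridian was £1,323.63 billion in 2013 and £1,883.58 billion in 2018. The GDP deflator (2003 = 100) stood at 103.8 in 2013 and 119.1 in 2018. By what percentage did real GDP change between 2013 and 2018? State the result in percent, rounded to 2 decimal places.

24.02%

Real GDP 2013 = 1323.63 / 1.038 = 1275.17.
Real GDP 2018 = 1883.58 / 1.191 = 1581.51.
Real growth = 1581.51 / 1275.17 − 1 = 0.2402.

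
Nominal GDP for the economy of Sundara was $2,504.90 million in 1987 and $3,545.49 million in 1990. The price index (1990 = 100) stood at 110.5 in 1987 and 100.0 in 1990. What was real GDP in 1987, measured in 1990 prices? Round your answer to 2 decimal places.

Real GDP = Nominal / (price index/100) = 2504.90 / 1.105 = 2266.88.

$2,266.88 million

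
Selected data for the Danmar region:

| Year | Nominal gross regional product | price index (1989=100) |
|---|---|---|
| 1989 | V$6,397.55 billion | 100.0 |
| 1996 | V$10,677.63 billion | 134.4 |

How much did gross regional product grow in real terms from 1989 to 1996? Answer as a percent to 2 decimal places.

24.18%

Deflate each year: 1989 → 6397.55/1.000 = 6397.55; 1996 → 10677.63/1.344 = 7944.67.
So real gross regional product changed by 7944.67/6397.55 − 1 = 0.2418, i.e. 24.18%.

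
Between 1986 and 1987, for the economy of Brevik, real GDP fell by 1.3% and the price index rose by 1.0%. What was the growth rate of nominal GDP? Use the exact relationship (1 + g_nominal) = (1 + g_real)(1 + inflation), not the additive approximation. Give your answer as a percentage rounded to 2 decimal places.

(1 + g_nom) = (1 + g_real)(1 + π) = 0.9870 × 1.0100 = 0.99687.

-0.31%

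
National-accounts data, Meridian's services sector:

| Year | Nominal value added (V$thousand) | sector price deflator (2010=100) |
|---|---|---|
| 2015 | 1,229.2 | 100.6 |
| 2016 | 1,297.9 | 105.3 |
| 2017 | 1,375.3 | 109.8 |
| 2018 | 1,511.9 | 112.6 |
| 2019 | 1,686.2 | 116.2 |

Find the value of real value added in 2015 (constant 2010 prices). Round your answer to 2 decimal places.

V$1,221.87 thousand

Real value added 2015 = 1229.2 / 1.006 = 1221.87.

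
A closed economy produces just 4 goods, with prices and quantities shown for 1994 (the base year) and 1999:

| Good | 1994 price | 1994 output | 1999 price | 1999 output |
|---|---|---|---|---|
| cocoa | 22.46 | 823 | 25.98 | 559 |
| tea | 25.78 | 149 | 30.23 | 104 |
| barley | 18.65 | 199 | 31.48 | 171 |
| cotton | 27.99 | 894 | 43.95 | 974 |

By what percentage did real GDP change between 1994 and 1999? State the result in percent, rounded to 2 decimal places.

Real GDP 1994 = Nominal GDP 1994 = 22.46·823 + 25.78·149 + 18.65·199 + 27.99·894 = 51060.21.
Real GDP 1999 (at 1994 prices) = 22.46·559 + 25.78·104 + 18.65·171 + 27.99·974 = 45687.67.
Real growth = 45687.67/51060.21 − 1 = -0.1052.

-10.52%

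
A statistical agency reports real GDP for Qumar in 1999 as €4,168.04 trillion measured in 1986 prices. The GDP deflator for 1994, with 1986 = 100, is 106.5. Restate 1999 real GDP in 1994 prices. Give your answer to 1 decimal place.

€4,439.0 trillion

Real GDP in 1994 prices = Real GDP in 1986 prices × (P_1994/P_1986) = 4168.04 × 1.065 = 4438.96.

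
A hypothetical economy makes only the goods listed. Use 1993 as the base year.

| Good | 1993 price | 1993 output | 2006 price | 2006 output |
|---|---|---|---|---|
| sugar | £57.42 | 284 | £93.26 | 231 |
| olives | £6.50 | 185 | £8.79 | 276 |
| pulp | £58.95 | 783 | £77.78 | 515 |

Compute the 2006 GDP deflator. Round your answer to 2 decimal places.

Nominal GDP 2006 = 93.26·231 + 8.79·276 + 77.78·515 = 64025.80.
Real GDP 2006 (at 1993 prices) = 57.42·231 + 6.50·276 + 58.95·515 = 45417.27.
Deflator = Nominal/Real × 100 = 64025.80/45417.27 × 100 = 140.972.

140.97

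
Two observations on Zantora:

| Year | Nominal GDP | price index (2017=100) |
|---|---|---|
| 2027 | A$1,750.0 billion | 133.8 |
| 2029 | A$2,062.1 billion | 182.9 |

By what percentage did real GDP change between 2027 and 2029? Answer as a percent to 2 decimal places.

-13.80%

Real GDP 2027 = 1750.0 / 1.338 = 1307.92.
Real GDP 2029 = 2062.1 / 1.829 = 1127.45.
Real growth = 1127.45 / 1307.92 − 1 = -0.1380.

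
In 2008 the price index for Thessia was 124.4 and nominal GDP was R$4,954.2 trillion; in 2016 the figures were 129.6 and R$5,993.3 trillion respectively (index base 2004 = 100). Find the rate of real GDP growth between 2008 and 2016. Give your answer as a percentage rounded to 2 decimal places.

16.12%

Deflate each year: 2008 → 4954.2/1.244 = 3982.48; 2016 → 5993.3/1.296 = 4624.46.
So real GDP changed by 4624.46/3982.48 − 1 = 0.1612, i.e. 16.12%.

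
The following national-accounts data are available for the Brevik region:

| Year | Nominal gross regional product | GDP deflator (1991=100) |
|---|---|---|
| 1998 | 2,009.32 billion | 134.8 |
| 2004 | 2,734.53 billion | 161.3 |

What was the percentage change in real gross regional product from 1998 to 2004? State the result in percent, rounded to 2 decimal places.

Deflate each year: 1998 → 2009.32/1.348 = 1490.59; 2004 → 2734.53/1.613 = 1695.31.
So real gross regional product changed by 1695.31/1490.59 − 1 = 0.1373, i.e. 13.73%.

13.73%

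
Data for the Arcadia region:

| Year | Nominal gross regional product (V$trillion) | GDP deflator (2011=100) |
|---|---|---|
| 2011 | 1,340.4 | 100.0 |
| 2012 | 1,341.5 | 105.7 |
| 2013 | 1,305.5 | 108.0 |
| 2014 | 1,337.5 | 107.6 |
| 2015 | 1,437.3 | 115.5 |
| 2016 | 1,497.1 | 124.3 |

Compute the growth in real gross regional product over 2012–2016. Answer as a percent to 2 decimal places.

Real gross regional product 2012 = 1341.5/1.057 = 1269.16.
Real gross regional product 2016 = 1497.1/1.243 = 1204.42.
Change = 1204.42/1269.16 − 1 = -0.0510.

-5.10%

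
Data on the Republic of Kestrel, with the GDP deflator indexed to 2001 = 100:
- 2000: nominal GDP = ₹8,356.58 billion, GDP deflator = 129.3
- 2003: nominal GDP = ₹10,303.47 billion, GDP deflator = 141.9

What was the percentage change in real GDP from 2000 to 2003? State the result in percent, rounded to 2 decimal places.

Deflate each year: 2000 → 8356.58/1.293 = 6462.94; 2003 → 10303.47/1.419 = 7261.08.
So real GDP changed by 7261.08/6462.94 − 1 = 0.1235, i.e. 12.35%.

12.35%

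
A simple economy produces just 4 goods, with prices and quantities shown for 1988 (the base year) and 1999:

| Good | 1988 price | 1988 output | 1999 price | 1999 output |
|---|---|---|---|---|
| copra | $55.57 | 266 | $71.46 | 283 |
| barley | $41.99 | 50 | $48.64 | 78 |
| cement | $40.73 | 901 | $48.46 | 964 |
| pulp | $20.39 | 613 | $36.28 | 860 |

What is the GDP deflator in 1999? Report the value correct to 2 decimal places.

Nominal GDP 1999 = 71.46·283 + 48.64·78 + 48.46·964 + 36.28·860 = 101933.34.
Real GDP 1999 (at 1988 prices) = 55.57·283 + 41.99·78 + 40.73·964 + 20.39·860 = 75800.65.
Deflator = Nominal/Real × 100 = 101933.34/75800.65 × 100 = 134.476.

134.48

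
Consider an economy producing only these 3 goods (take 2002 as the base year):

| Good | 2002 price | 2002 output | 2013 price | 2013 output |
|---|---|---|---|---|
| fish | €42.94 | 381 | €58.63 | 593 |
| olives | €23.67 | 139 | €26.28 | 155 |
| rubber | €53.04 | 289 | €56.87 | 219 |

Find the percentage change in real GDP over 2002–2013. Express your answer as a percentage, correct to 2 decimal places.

16.49%

Real GDP 2002 = Nominal GDP 2002 = 42.94·381 + 23.67·139 + 53.04·289 = 34978.83.
Real GDP 2013 (at 2002 prices) = 42.94·593 + 23.67·155 + 53.04·219 = 40748.03.
Real growth = 40748.03/34978.83 − 1 = 0.1649.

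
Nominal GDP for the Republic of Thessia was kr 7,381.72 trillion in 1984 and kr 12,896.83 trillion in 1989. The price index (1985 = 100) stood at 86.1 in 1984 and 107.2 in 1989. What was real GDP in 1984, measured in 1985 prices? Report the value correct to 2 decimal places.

kr 8,573.43 trillion

Real GDP = Nominal / (price index/100) = 7381.72 / 0.861 = 8573.43.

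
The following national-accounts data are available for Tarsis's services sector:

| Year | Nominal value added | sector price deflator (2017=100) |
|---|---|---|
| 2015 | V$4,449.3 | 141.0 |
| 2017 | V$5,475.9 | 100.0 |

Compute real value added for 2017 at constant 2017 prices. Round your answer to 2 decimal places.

Real value added = Nominal / (sector price deflator/100) = 5475.9 / 1.000 = 5475.90.

V$5,475.90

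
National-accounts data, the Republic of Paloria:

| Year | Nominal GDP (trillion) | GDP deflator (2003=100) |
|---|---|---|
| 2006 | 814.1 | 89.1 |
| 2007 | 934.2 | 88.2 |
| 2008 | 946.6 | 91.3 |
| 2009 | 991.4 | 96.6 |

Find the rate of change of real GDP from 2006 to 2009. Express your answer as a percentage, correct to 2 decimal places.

Real GDP 2006 = 814.1/0.891 = 913.69.
Real GDP 2009 = 991.4/0.966 = 1026.29.
Change = 1026.29/913.69 − 1 = 0.1232.

12.32%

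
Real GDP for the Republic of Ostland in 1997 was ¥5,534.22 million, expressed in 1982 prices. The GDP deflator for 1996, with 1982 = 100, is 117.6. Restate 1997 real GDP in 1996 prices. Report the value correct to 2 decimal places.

¥6,508.24 million

Real GDP in 1996 prices = Real GDP in 1982 prices × (P_1996/P_1982) = 5534.22 × 1.176 = 6508.24.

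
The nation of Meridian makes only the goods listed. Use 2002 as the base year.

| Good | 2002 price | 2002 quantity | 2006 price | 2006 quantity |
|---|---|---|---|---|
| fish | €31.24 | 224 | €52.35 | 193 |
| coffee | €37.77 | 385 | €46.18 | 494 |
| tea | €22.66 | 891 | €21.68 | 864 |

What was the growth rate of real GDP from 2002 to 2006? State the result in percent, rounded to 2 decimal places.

Real GDP 2002 = Nominal GDP 2002 = 31.24·224 + 37.77·385 + 22.66·891 = 41729.27.
Real GDP 2006 (at 2002 prices) = 31.24·193 + 37.77·494 + 22.66·864 = 44265.94.
Real growth = 44265.94/41729.27 − 1 = 0.0608.

6.08%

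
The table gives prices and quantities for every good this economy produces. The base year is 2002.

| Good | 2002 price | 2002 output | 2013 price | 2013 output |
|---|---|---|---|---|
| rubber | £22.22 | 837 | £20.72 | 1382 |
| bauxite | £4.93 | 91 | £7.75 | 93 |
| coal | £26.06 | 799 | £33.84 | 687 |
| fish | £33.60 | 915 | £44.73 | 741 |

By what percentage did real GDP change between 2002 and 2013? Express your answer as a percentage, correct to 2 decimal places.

4.75%

Real GDP 2002 = Nominal GDP 2002 = 22.22·837 + 4.93·91 + 26.06·799 + 33.60·915 = 70612.71.
Real GDP 2013 (at 2002 prices) = 22.22·1382 + 4.93·93 + 26.06·687 + 33.60·741 = 73967.35.
Real growth = 73967.35/70612.71 − 1 = 0.0475.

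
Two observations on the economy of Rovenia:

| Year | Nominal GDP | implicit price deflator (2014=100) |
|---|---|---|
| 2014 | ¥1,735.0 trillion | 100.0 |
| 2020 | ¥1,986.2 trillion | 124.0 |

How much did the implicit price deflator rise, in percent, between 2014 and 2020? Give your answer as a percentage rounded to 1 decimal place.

Price-level change = 124.0 / 100.0 − 1 = 0.2400.

24.0%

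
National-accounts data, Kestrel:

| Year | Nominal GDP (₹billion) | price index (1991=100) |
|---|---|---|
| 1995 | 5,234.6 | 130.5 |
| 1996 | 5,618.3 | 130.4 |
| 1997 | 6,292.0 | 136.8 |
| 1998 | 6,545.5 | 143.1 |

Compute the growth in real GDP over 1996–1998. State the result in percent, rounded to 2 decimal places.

6.16%

Real GDP 1996 = 5618.3/1.304 = 4308.51.
Real GDP 1998 = 6545.5/1.431 = 4574.07.
Change = 4574.07/4308.51 − 1 = 0.0616.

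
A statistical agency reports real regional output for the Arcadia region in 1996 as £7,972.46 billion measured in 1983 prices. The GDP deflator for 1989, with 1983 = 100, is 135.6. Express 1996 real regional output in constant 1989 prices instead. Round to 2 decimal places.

£10,810.66 billion

Real regional output in 1989 prices = Real regional output in 1983 prices × (P_1989/P_1983) = 7972.46 × 1.356 = 10810.66.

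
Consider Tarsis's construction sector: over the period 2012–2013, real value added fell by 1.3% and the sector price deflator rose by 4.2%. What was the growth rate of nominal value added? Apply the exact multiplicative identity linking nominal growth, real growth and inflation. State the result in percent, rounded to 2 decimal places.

2.85%

(1 + g_nom) = (1 + g_real)(1 + π) = 0.9870 × 1.0420 = 1.02845.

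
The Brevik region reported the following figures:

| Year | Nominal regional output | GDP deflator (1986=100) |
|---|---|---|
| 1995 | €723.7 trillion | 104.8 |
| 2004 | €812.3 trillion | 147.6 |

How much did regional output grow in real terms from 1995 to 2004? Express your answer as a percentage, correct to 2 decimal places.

Deflate each year: 1995 → 723.7/1.048 = 690.55; 2004 → 812.3/1.476 = 550.34.
So real regional output changed by 550.34/690.55 − 1 = -0.2030, i.e. -20.30%.

-20.30%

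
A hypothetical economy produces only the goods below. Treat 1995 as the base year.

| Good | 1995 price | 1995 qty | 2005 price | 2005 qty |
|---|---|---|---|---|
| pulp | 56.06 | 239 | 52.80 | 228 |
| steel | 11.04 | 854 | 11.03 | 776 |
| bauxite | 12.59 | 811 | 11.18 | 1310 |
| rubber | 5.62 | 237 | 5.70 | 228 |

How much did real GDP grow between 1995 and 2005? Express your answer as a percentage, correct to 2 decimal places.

Real GDP 1995 = Nominal GDP 1995 = 56.06·239 + 11.04·854 + 12.59·811 + 5.62·237 = 34368.93.
Real GDP 2005 (at 1995 prices) = 56.06·228 + 11.04·776 + 12.59·1310 + 5.62·228 = 39122.98.
Real growth = 39122.98/34368.93 − 1 = 0.1383.

13.83%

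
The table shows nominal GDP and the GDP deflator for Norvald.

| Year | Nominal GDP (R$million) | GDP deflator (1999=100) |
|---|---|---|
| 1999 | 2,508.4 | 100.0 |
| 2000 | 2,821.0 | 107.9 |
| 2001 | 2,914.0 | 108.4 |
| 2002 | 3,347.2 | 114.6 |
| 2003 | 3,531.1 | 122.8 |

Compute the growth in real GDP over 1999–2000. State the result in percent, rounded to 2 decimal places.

Real GDP 1999 = 2508.4/1.000 = 2508.40.
Real GDP 2000 = 2821.0/1.079 = 2614.46.
Change = 2614.46/2508.40 − 1 = 0.0423.

4.23%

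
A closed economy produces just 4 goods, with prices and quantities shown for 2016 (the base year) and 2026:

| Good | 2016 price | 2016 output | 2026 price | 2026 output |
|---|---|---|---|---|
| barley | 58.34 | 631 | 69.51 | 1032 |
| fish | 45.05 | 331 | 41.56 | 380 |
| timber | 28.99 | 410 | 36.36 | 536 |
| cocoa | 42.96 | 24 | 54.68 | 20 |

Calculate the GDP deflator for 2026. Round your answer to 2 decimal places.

115.35

Nominal GDP 2026 = 69.51·1032 + 41.56·380 + 36.36·536 + 54.68·20 = 108109.68.
Real GDP 2026 (at 2016 prices) = 58.34·1032 + 45.05·380 + 28.99·536 + 42.96·20 = 93723.72.
Deflator = Nominal/Real × 100 = 108109.68/93723.72 × 100 = 115.349.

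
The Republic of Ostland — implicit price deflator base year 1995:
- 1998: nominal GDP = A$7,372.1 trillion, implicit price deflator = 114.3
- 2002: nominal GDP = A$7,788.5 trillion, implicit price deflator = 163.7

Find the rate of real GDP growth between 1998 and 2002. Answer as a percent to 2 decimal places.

-26.23%

Deflate each year: 1998 → 7372.1/1.143 = 6449.78; 2002 → 7788.5/1.637 = 4757.79.
So real GDP changed by 4757.79/6449.78 − 1 = -0.2623, i.e. -26.23%.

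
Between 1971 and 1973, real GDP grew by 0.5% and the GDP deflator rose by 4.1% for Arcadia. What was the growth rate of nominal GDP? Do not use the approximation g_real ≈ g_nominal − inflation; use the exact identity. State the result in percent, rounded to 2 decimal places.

4.62%

(1 + g_nom) = (1 + g_real)(1 + π) = 1.0050 × 1.0410 = 1.04621.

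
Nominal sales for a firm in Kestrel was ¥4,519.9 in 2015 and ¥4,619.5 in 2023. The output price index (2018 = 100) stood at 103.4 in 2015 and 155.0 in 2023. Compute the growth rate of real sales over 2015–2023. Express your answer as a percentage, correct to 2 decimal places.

Real sales 2015 = 4519.9 / 1.034 = 4371.28.
Real sales 2023 = 4619.5 / 1.550 = 2980.32.
Real growth = 2980.32 / 4371.28 − 1 = -0.3182.

-31.82%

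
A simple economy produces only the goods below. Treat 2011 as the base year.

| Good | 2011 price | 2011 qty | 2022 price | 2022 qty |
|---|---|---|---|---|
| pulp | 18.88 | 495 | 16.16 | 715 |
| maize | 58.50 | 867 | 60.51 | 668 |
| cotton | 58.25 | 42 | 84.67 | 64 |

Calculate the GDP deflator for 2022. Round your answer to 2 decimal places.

Nominal GDP 2022 = 16.16·715 + 60.51·668 + 84.67·64 = 57393.96.
Real GDP 2022 (at 2011 prices) = 18.88·715 + 58.50·668 + 58.25·64 = 56305.20.
Deflator = Nominal/Real × 100 = 57393.96/56305.20 × 100 = 101.934.

101.93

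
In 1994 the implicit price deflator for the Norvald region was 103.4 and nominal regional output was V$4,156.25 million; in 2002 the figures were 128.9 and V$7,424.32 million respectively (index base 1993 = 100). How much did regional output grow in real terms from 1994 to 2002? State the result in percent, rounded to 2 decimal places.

Deflate each year: 1994 → 4156.25/1.034 = 4019.58; 2002 → 7424.32/1.289 = 5759.75.
So real regional output changed by 5759.75/4019.58 − 1 = 0.4329, i.e. 43.29%.

43.29%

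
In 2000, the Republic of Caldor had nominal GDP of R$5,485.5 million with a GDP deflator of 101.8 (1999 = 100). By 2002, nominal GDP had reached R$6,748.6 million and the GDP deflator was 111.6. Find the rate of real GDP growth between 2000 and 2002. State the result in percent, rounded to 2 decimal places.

Real GDP 2000 = 5485.5 / 1.018 = 5388.51.
Real GDP 2002 = 6748.6 / 1.116 = 6047.13.
Real growth = 6047.13 / 5388.51 − 1 = 0.1222.

12.22%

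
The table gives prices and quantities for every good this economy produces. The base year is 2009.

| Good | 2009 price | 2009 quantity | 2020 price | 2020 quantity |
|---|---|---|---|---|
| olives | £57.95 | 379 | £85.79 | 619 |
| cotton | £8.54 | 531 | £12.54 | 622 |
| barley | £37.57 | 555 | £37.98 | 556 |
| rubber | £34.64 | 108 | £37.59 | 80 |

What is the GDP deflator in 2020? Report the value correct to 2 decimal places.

Nominal GDP 2020 = 85.79·619 + 12.54·622 + 37.98·556 + 37.59·80 = 85027.97.
Real GDP 2020 (at 2009 prices) = 57.95·619 + 8.54·622 + 37.57·556 + 34.64·80 = 64843.05.
Deflator = Nominal/Real × 100 = 85027.97/64843.05 × 100 = 131.129.

131.13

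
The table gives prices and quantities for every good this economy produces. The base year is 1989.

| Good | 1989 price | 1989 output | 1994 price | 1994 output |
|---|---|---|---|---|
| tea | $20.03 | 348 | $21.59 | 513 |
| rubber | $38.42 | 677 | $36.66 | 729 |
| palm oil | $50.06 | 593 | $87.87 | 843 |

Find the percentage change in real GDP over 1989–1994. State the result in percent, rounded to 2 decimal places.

Real GDP 1989 = Nominal GDP 1989 = 20.03·348 + 38.42·677 + 50.06·593 = 62666.36.
Real GDP 1994 (at 1989 prices) = 20.03·513 + 38.42·729 + 50.06·843 = 80484.15.
Real growth = 80484.15/62666.36 − 1 = 0.2843.

28.43%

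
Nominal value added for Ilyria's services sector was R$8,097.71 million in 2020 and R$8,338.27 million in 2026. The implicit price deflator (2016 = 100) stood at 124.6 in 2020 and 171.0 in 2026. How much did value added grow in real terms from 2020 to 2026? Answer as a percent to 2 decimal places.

-24.97%

Deflate each year: 2020 → 8097.71/1.246 = 6498.96; 2026 → 8338.27/1.710 = 4876.18.
So real value added changed by 4876.18/6498.96 − 1 = -0.2497, i.e. -24.97%.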